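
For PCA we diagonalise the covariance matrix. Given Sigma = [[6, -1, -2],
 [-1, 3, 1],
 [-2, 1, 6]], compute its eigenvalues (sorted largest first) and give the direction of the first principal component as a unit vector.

Step 1 — characteristic polynomial p(λ) = det(λI - Sigma) = λ³ - tr·λ² + c_1·λ - det, where tr = trace, c_1 = sum of the principal 2×2 minors, det = det(Sigma):
  tr = 6 + 3 + 6 = 15,
  c_1 = (6·3 - (-1)²) + (6·6 - (-2)²) + (3·6 - (1)²) = 17 + 32 + 17 = 66,
  det = 6·(3·6 - (1)²) - (-1)·((-1)·6 - (1)·(-2)) + (-2)·((-1)·(1) - 3·(-2)) = 6·(17) - (-1)·(-4) + (-2)·(5) = 88.
  So p(λ) = λ³ - 15λ² + 66λ - 88.
Step 2 — look for an integer root (rational root theorem: any rational root is an integer divisor of 88). Testing λ = 4:
  p(4) = 64 - 240 + 264 - 88 = 0  ✓
  Dividing out (λ - 4): p(λ) = (λ - 4)(λ² - 11λ + 22).
Step 3 — remaining eigenvalues from the quadratic λ² - 11λ + 22 = 0:
  Δ = 11² - 4·22 = 121 - 88 = 33,  λ = (11 ± √33)/2 = (11 ± 5.7446)/2 ≈ 8.3723 or 2.6277.
  Sorted: λ_1 = 8.3723,  λ_2 = 4,  λ_3 = 2.6277  (check: sum = 15 = tr ✓).

Step 4 — unit eigenvector for λ_1 ≈ 8.3723: v spans the null space of (Sigma - λ_1 I), whose rows are
  r_1 = (-2.3723, -1, -2),  r_2 = (-1, -5.3723, 1),  r_3 = (-2, 1, -2.3723).
  v is orthogonal to every row, so take v ∝ r_1 × r_2 = ((-1)·(1) - (-2)·(-5.3723), (-2)·(-1) - (-2.3723)·(1), (-2.3723)·(-5.3723) - (-1)·(-1)) ≈ (-11.7446, 4.3723, 11.7446).
  Rescale (multiply by -1 so the first nonzero entry is positive): u = (11.7446, -4.3723, -11.7446).
  ||u|| = √((11.7446)² + (-4.3723)² + (-11.7446)²) = √(294.9863) ≈ 17.1752,  v_1 = u/||u|| ≈ (0.6838, -0.2546, -0.6838) (||v_1|| = 1).

λ_1 = 8.3723,  λ_2 = 4,  λ_3 = 2.6277;  v_1 ≈ (0.6838, -0.2546, -0.6838)


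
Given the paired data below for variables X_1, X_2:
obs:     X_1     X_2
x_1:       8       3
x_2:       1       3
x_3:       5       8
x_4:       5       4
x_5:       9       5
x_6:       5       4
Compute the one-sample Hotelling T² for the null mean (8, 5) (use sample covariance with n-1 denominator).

Step 1 — sample mean vector:
  mean(X_1) = (8 + 1 + 5 + 5 + 9 + 5) / 6 = 33/6 = 5.5
  mean(X_2) = (3 + 3 + 8 + 4 + 5 + 4) / 6 = 27/6 = 4.5
  x̄ = (5.5, 4.5),  deviation x̄ - mu_0 = (5.5, 4.5) - (8, 5) = (-2.5, -0.5).

Step 2 — sample covariance matrix, S[i,j] = (1/(n-1)) · Σ_k (x_{k,i} - mean_i) · (x_{k,j} - mean_j), divisor n-1 = 5:
  S[X_1,X_1] = ((2.5)·(2.5) + (-4.5)·(-4.5) + (-0.5)·(-0.5) + (-0.5)·(-0.5) + (3.5)·(3.5) + (-0.5)·(-0.5)) / 5 = 39.5/5 = 7.9
  S[X_1,X_2] = ((2.5)·(-1.5) + (-4.5)·(-1.5) + (-0.5)·(3.5) + (-0.5)·(-0.5) + (3.5)·(0.5) + (-0.5)·(-0.5)) / 5 = 3.5/5 = 0.7
  S[X_2,X_2] = ((-1.5)·(-1.5) + (-1.5)·(-1.5) + (3.5)·(3.5) + (-0.5)·(-0.5) + (0.5)·(0.5) + (-0.5)·(-0.5)) / 5 = 17.5/5 = 3.5
  S = [[7.9, 0.7],
 [0.7, 3.5]].

Step 3 — invert S. det(S) = 7.9·3.5 - (0.7)² = 27.16.
  S^{-1} = (1/det) · [[d, -b], [-b, a]] = [[0.1289, -0.0258],
 [-0.0258, 0.2909]].

Step 4 — quadratic form (x̄ - mu_0)^T · S^{-1} · (x̄ - mu_0):
  S^{-1} · (x̄ - mu_0) = (-0.3093, -0.081),
  (x̄ - mu_0)^T · [...] = (-2.5)·(-0.3093) + (-0.5)·(-0.081) = 0.8137.

Step 5 — scale by n: T² = 6 · 0.8137 = 4.8822.

T² ≈ 4.8822


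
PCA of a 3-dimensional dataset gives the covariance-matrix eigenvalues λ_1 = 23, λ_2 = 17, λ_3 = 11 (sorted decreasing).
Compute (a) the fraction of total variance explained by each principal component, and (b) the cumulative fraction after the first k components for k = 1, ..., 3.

Step 1 — total variance = trace(Sigma) = Σ λ_i = 23 + 17 + 11 = 51.

Step 2 — fraction explained by component i = λ_i / Σ λ:
  PC1: 23/51 = 0.451
  PC2: 17/51 = 0.3333
  PC3: 11/51 = 0.2157

Step 3 — cumulative fraction after k components = (λ_1 + ... + λ_k) / Σ λ:
  k = 1: 23/51 = 0.451
  k = 2: (23 + 17)/51 = 40/51 = 0.7843
  k = 3: (23 + 17 + 11)/51 = 51/51 = 1

Summary (fraction, with percent):

explained: PC1 0.451 (45.1%), PC2 0.3333 (33.33%), PC3 0.2157 (21.57%);  cumulative: 0.451, 0.7843, 1


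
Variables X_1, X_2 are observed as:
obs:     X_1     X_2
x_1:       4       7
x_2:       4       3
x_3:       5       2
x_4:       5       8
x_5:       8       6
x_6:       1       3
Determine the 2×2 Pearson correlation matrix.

Step 1 — column means:
  mean(X_1) = (4 + 4 + 5 + 5 + 8 + 1) / 6 = 27/6 = 4.5
  mean(X_2) = (7 + 3 + 2 + 8 + 6 + 3) / 6 = 29/6 = 4.8333

Step 2 — sample variances and covariances s[i,j] = (1/(n-1)) · Σ_k (x_{k,i} - mean_i) · (x_{k,j} - mean_j), with n-1 = 5:
  s[X_1,X_1] = ((-0.5)·(-0.5) + (-0.5)·(-0.5) + (0.5)·(0.5) + (0.5)·(0.5) + (3.5)·(3.5) + (-3.5)·(-3.5)) / 5 = 25.5/5 = 5.1
  s[X_1,X_2] = ((-0.5)·(2.1667) + (-0.5)·(-1.8333) + (0.5)·(-2.8333) + (0.5)·(3.1667) + (3.5)·(1.1667) + (-3.5)·(-1.8333)) / 5 = 10.5/5 = 2.1
  s[X_2,X_2] = ((2.1667)·(2.1667) + (-1.8333)·(-1.8333) + (-2.8333)·(-2.8333) + (3.1667)·(3.1667) + (1.1667)·(1.1667) + (-1.8333)·(-1.8333)) / 5 = 30.8333/5 = 6.1667
  Sample standard deviations s_i = √(s[i,i]):
  s(X_1) = √(5.1) = 2.2583
  s(X_2) = √(6.1667) = 2.4833

Step 3 — r_{ij} = s_{ij} / (s_i · s_j):
  r[X_1,X_1] = 1 (diagonal).
  r[X_1,X_2] = 2.1 / (2.2583 · 2.4833) = 2.1 / 5.608 = 0.3745
  r[X_2,X_2] = 1 (diagonal).

R is symmetric with unit diagonal. Assembling:

R = [[1, 0.3745],
 [0.3745, 1]]


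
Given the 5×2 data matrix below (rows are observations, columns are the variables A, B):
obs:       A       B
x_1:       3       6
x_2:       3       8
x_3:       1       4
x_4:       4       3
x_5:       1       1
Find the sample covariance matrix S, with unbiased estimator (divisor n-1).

Step 1 — column means:
  mean(A) = (3 + 3 + 1 + 4 + 1) / 5 = 12/5 = 2.4
  mean(B) = (6 + 8 + 4 + 3 + 1) / 5 = 22/5 = 4.4

Step 2 — sample covariance S[i,j] = (1/(n-1)) · Σ_k (x_{k,i} - mean_i) · (x_{k,j} - mean_j), with n-1 = 4.
  S[A,A] = ((0.6)·(0.6) + (0.6)·(0.6) + (-1.4)·(-1.4) + (1.6)·(1.6) + (-1.4)·(-1.4)) / 4 = 7.2/4 = 1.8
  S[A,B] = ((0.6)·(1.6) + (0.6)·(3.6) + (-1.4)·(-0.4) + (1.6)·(-1.4) + (-1.4)·(-3.4)) / 4 = 6.2/4 = 1.55
  S[B,B] = ((1.6)·(1.6) + (3.6)·(3.6) + (-0.4)·(-0.4) + (-1.4)·(-1.4) + (-3.4)·(-3.4)) / 4 = 29.2/4 = 7.3

S is symmetric (S[j,i] = S[i,j]). Assembling:

S = [[1.8, 1.55],
 [1.55, 7.3]]


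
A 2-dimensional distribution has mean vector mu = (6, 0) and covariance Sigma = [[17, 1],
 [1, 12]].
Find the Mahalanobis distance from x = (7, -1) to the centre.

Step 1 — centre the observation: (x - mu) = (1, -1).

Step 2 — invert Sigma. det(Sigma) = 17·12 - (1)² = 203.
  Sigma^{-1} = (1/det) · [[d, -b], [-b, a]] = [[0.0591, -0.0049],
 [-0.0049, 0.0837]].

Step 3 — form the quadratic (x - mu)^T · Sigma^{-1} · (x - mu):
  Sigma^{-1} · (x - mu) = (0.064, -0.0887).
  (x - mu)^T · [Sigma^{-1} · (x - mu)] = (1)·(0.064) + (-1)·(-0.0887) = 0.1527.

Step 4 — take square root: d = √(0.1527) ≈ 0.3908.

d(x, mu) = √(0.1527) ≈ 0.3908


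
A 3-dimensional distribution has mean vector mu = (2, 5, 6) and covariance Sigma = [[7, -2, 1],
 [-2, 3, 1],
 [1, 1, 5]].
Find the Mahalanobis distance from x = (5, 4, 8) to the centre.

Step 1 — centre the observation: (x - mu) = (3, -1, 2).

Step 2 — invert Sigma (cofactor / det for 3×3, or solve directly):
  Sigma^{-1} = [[0.1972, 0.1549, -0.0704],
 [0.1549, 0.4789, -0.1268],
 [-0.0704, -0.1268, 0.2394]].

Step 3 — form the quadratic (x - mu)^T · Sigma^{-1} · (x - mu):
  Sigma^{-1} · (x - mu) = (0.2958, -0.2676, 0.3944).
  (x - mu)^T · [Sigma^{-1} · (x - mu)] = (3)·(0.2958) + (-1)·(-0.2676) + (2)·(0.3944) = 1.9437.

Step 4 — take square root: d = √(1.9437) ≈ 1.3942.

d(x, mu) = √(1.9437) ≈ 1.3942


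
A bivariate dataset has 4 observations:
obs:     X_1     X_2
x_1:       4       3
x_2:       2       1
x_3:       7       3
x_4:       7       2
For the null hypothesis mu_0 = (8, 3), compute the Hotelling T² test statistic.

Step 1 — sample mean vector:
  mean(X_1) = (4 + 2 + 7 + 7) / 4 = 20/4 = 5
  mean(X_2) = (3 + 1 + 3 + 2) / 4 = 9/4 = 2.25
  x̄ = (5, 2.25),  deviation x̄ - mu_0 = (5, 2.25) - (8, 3) = (-3, -0.75).

Step 2 — sample covariance matrix, S[i,j] = (1/(n-1)) · Σ_k (x_{k,i} - mean_i) · (x_{k,j} - mean_j), divisor n-1 = 3:
  S[X_1,X_1] = ((-1)·(-1) + (-3)·(-3) + (2)·(2) + (2)·(2)) / 3 = 18/3 = 6
  S[X_1,X_2] = ((-1)·(0.75) + (-3)·(-1.25) + (2)·(0.75) + (2)·(-0.25)) / 3 = 4/3 = 1.3333
  S[X_2,X_2] = ((0.75)·(0.75) + (-1.25)·(-1.25) + (0.75)·(0.75) + (-0.25)·(-0.25)) / 3 = 2.75/3 = 0.9167
  S = [[6, 1.3333],
 [1.3333, 0.9167]].

Step 3 — invert S. det(S) = 6·0.9167 - (1.3333)² = 3.7222.
  S^{-1} = (1/det) · [[d, -b], [-b, a]] = [[0.2463, -0.3582],
 [-0.3582, 1.6119]].

Step 4 — quadratic form (x̄ - mu_0)^T · S^{-1} · (x̄ - mu_0):
  S^{-1} · (x̄ - mu_0) = (-0.4701, -0.1343),
  (x̄ - mu_0)^T · [...] = (-3)·(-0.4701) + (-0.75)·(-0.1343) = 1.5112.

Step 5 — scale by n: T² = 4 · 1.5112 = 6.0448.

T² ≈ 6.0448


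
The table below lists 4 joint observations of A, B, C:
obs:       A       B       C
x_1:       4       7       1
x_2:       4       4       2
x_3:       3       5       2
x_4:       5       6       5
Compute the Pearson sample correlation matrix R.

Step 1 — column means:
  mean(A) = (4 + 4 + 3 + 5) / 4 = 16/4 = 4
  mean(B) = (7 + 4 + 5 + 6) / 4 = 22/4 = 5.5
  mean(C) = (1 + 2 + 2 + 5) / 4 = 10/4 = 2.5

Step 2 — sample variances and covariances s[i,j] = (1/(n-1)) · Σ_k (x_{k,i} - mean_i) · (x_{k,j} - mean_j), with n-1 = 3:
  s[A,A] = ((0)·(0) + (0)·(0) + (-1)·(-1) + (1)·(1)) / 3 = 2/3 = 0.6667
  s[A,B] = ((0)·(1.5) + (0)·(-1.5) + (-1)·(-0.5) + (1)·(0.5)) / 3 = 1/3 = 0.3333
  s[A,C] = ((0)·(-1.5) + (0)·(-0.5) + (-1)·(-0.5) + (1)·(2.5)) / 3 = 3/3 = 1
  s[B,B] = ((1.5)·(1.5) + (-1.5)·(-1.5) + (-0.5)·(-0.5) + (0.5)·(0.5)) / 3 = 5/3 = 1.6667
  s[B,C] = ((1.5)·(-1.5) + (-1.5)·(-0.5) + (-0.5)·(-0.5) + (0.5)·(2.5)) / 3 = 0/3 = 0
  s[C,C] = ((-1.5)·(-1.5) + (-0.5)·(-0.5) + (-0.5)·(-0.5) + (2.5)·(2.5)) / 3 = 9/3 = 3
  Sample standard deviations s_i = √(s[i,i]):
  s(A) = √(0.6667) = 0.8165
  s(B) = √(1.6667) = 1.291
  s(C) = √(3) = 1.7321

Step 3 — r_{ij} = s_{ij} / (s_i · s_j):
  r[A,A] = 1 (diagonal).
  r[A,B] = 0.3333 / (0.8165 · 1.291) = 0.3333 / 1.0541 = 0.3162
  r[A,C] = 1 / (0.8165 · 1.7321) = 1 / 1.4142 = 0.7071
  r[B,B] = 1 (diagonal).
  r[B,C] = 0 / (1.291 · 1.7321) = 0 / 2.2361 = 0
  r[C,C] = 1 (diagonal).

R is symmetric with unit diagonal. Assembling:

R = [[1, 0.3162, 0.7071],
 [0.3162, 1, 0],
 [0.7071, 0, 1]]


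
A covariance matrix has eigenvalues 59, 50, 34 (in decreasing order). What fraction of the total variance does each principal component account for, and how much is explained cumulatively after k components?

Step 1 — total variance = trace(Sigma) = Σ λ_i = 59 + 50 + 34 = 143.

Step 2 — fraction explained by component i = λ_i / Σ λ:
  PC1: 59/143 = 0.4126
  PC2: 50/143 = 0.3497
  PC3: 34/143 = 0.2378

Step 3 — cumulative fraction after k components = (λ_1 + ... + λ_k) / Σ λ:
  k = 1: 59/143 = 0.4126
  k = 2: (59 + 50)/143 = 109/143 = 0.7622
  k = 3: (59 + 50 + 34)/143 = 143/143 = 1

Summary (fraction, with percent):

explained: PC1 0.4126 (41.26%), PC2 0.3497 (34.97%), PC3 0.2378 (23.78%);  cumulative: 0.4126, 0.7622, 1


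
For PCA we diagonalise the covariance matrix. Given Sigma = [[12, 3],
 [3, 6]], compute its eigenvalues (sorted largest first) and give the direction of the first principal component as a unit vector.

Step 1 — characteristic polynomial of 2×2 Sigma:
  det(Sigma - λI) = λ² - trace · λ + det = 0.
  trace = 12 + 6 = 18, det = 12·6 - (3)² = 63.
Step 2 — discriminant:
  Δ = trace² - 4·det = 324 - 252 = 72.
Step 3 — eigenvalues:
  λ = (trace ± √Δ)/2 = (18 ± 8.4853)/2,
  λ_1 = 13.2426,  λ_2 = 4.7574.

Step 4 — unit eigenvector for λ_1: solve (Sigma - λ_1 I)v = 0. First row:
  (12 - 13.2426)·v_x + (3)·v_y = 0, i.e. (-1.2426)·v_x + (3)·v_y = 0,
  so v ∝ (b, λ_1 - a) = (3, 1.2426) = u.
  ||u|| = √((3)² + (1.2426)²) = √(10.5442) ≈ 3.2472,
  v_1 = u/||u|| ≈ (0.9239, 0.3827) (||v_1|| = 1).

λ_1 = 13.2426,  λ_2 = 4.7574;  v_1 ≈ (0.9239, 0.3827)


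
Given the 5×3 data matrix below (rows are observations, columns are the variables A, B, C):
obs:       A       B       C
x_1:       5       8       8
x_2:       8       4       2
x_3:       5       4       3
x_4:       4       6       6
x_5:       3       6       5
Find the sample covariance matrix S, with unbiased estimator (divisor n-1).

Step 1 — column means:
  mean(A) = (5 + 8 + 5 + 4 + 3) / 5 = 25/5 = 5
  mean(B) = (8 + 4 + 4 + 6 + 6) / 5 = 28/5 = 5.6
  mean(C) = (8 + 2 + 3 + 6 + 5) / 5 = 24/5 = 4.8

Step 2 — sample covariance S[i,j] = (1/(n-1)) · Σ_k (x_{k,i} - mean_i) · (x_{k,j} - mean_j), with n-1 = 4.
  S[A,A] = ((0)·(0) + (3)·(3) + (0)·(0) + (-1)·(-1) + (-2)·(-2)) / 4 = 14/4 = 3.5
  S[A,B] = ((0)·(2.4) + (3)·(-1.6) + (0)·(-1.6) + (-1)·(0.4) + (-2)·(0.4)) / 4 = -6/4 = -1.5
  S[A,C] = ((0)·(3.2) + (3)·(-2.8) + (0)·(-1.8) + (-1)·(1.2) + (-2)·(0.2)) / 4 = -10/4 = -2.5
  S[B,B] = ((2.4)·(2.4) + (-1.6)·(-1.6) + (-1.6)·(-1.6) + (0.4)·(0.4) + (0.4)·(0.4)) / 4 = 11.2/4 = 2.8
  S[B,C] = ((2.4)·(3.2) + (-1.6)·(-2.8) + (-1.6)·(-1.8) + (0.4)·(1.2) + (0.4)·(0.2)) / 4 = 15.6/4 = 3.9
  S[C,C] = ((3.2)·(3.2) + (-2.8)·(-2.8) + (-1.8)·(-1.8) + (1.2)·(1.2) + (0.2)·(0.2)) / 4 = 22.8/4 = 5.7

S is symmetric (S[j,i] = S[i,j]). Assembling:

S = [[3.5, -1.5, -2.5],
 [-1.5, 2.8, 3.9],
 [-2.5, 3.9, 5.7]]


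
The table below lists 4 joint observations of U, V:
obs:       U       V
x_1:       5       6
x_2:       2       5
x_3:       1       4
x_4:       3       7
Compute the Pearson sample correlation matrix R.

Step 1 — column means:
  mean(U) = (5 + 2 + 1 + 3) / 4 = 11/4 = 2.75
  mean(V) = (6 + 5 + 4 + 7) / 4 = 22/4 = 5.5

Step 2 — sample variances and covariances s[i,j] = (1/(n-1)) · Σ_k (x_{k,i} - mean_i) · (x_{k,j} - mean_j), with n-1 = 3:
  s[U,U] = ((2.25)·(2.25) + (-0.75)·(-0.75) + (-1.75)·(-1.75) + (0.25)·(0.25)) / 3 = 8.75/3 = 2.9167
  s[U,V] = ((2.25)·(0.5) + (-0.75)·(-0.5) + (-1.75)·(-1.5) + (0.25)·(1.5)) / 3 = 4.5/3 = 1.5
  s[V,V] = ((0.5)·(0.5) + (-0.5)·(-0.5) + (-1.5)·(-1.5) + (1.5)·(1.5)) / 3 = 5/3 = 1.6667
  Sample standard deviations s_i = √(s[i,i]):
  s(U) = √(2.9167) = 1.7078
  s(V) = √(1.6667) = 1.291

Step 3 — r_{ij} = s_{ij} / (s_i · s_j):
  r[U,U] = 1 (diagonal).
  r[U,V] = 1.5 / (1.7078 · 1.291) = 1.5 / 2.2048 = 0.6803
  r[V,V] = 1 (diagonal).

R is symmetric with unit diagonal. Assembling:

R = [[1, 0.6803],
 [0.6803, 1]]


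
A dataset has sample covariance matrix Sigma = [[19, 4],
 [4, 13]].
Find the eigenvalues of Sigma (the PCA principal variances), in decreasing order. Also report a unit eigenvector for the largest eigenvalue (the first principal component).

Step 1 — characteristic polynomial of 2×2 Sigma:
  det(Sigma - λI) = λ² - trace · λ + det = 0.
  trace = 19 + 13 = 32, det = 19·13 - (4)² = 231.
Step 2 — discriminant:
  Δ = trace² - 4·det = 1024 - 924 = 100.
Step 3 — eigenvalues:
  λ = (trace ± √Δ)/2 = (32 ± 10)/2,
  λ_1 = 21,  λ_2 = 11.

Step 4 — unit eigenvector for λ_1: solve (Sigma - λ_1 I)v = 0. First row:
  (19 - 21)·v_x + (4)·v_y = 0, i.e. (-2)·v_x + (4)·v_y = 0,
  so v ∝ (b, λ_1 - a) = (4, 2) = u.
  ||u|| = √((4)² + (2)²) = √(20) ≈ 4.4721,
  v_1 = u/||u|| ≈ (0.8944, 0.4472) (||v_1|| = 1).

λ_1 = 21,  λ_2 = 11;  v_1 ≈ (0.8944, 0.4472)


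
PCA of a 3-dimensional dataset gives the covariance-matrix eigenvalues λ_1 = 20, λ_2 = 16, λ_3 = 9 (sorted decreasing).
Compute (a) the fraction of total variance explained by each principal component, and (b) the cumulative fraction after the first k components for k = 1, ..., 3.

Step 1 — total variance = trace(Sigma) = Σ λ_i = 20 + 16 + 9 = 45.

Step 2 — fraction explained by component i = λ_i / Σ λ:
  PC1: 20/45 = 0.4444
  PC2: 16/45 = 0.3556
  PC3: 9/45 = 0.2

Step 3 — cumulative fraction after k components = (λ_1 + ... + λ_k) / Σ λ:
  k = 1: 20/45 = 0.4444
  k = 2: (20 + 16)/45 = 36/45 = 0.8
  k = 3: (20 + 16 + 9)/45 = 45/45 = 1

Summary (fraction, with percent):

explained: PC1 0.4444 (44.44%), PC2 0.3556 (35.56%), PC3 0.2 (20%);  cumulative: 0.4444, 0.8, 1


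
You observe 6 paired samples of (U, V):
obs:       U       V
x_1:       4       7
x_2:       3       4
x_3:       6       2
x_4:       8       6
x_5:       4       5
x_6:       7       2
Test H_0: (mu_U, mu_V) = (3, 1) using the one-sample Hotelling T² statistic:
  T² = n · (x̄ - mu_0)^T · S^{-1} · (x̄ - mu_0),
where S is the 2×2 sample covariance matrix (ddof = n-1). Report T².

Step 1 — sample mean vector:
  mean(U) = (4 + 3 + 6 + 8 + 4 + 7) / 6 = 32/6 = 5.3333
  mean(V) = (7 + 4 + 2 + 6 + 5 + 2) / 6 = 26/6 = 4.3333
  x̄ = (5.3333, 4.3333),  deviation x̄ - mu_0 = (5.3333, 4.3333) - (3, 1) = (2.3333, 3.3333).

Step 2 — sample covariance matrix, S[i,j] = (1/(n-1)) · Σ_k (x_{k,i} - mean_i) · (x_{k,j} - mean_j), divisor n-1 = 5:
  S[U,U] = ((-1.3333)·(-1.3333) + (-2.3333)·(-2.3333) + (0.6667)·(0.6667) + (2.6667)·(2.6667) + (-1.3333)·(-1.3333) + (1.6667)·(1.6667)) / 5 = 19.3333/5 = 3.8667
  S[U,V] = ((-1.3333)·(2.6667) + (-2.3333)·(-0.3333) + (0.6667)·(-2.3333) + (2.6667)·(1.6667) + (-1.3333)·(0.6667) + (1.6667)·(-2.3333)) / 5 = -4.6667/5 = -0.9333
  S[V,V] = ((2.6667)·(2.6667) + (-0.3333)·(-0.3333) + (-2.3333)·(-2.3333) + (1.6667)·(1.6667) + (0.6667)·(0.6667) + (-2.3333)·(-2.3333)) / 5 = 21.3333/5 = 4.2667
  S = [[3.8667, -0.9333],
 [-0.9333, 4.2667]].

Step 3 — invert S. det(S) = 3.8667·4.2667 - (-0.9333)² = 15.6267.
  S^{-1} = (1/det) · [[d, -b], [-b, a]] = [[0.273, 0.0597],
 [0.0597, 0.2474]].

Step 4 — quadratic form (x̄ - mu_0)^T · S^{-1} · (x̄ - mu_0):
  S^{-1} · (x̄ - mu_0) = (0.8362, 0.9642),
  (x̄ - mu_0)^T · [...] = (2.3333)·(0.8362) + (3.3333)·(0.9642) = 5.165.

Step 5 — scale by n: T² = 6 · 5.165 = 30.9898.

T² ≈ 30.9898


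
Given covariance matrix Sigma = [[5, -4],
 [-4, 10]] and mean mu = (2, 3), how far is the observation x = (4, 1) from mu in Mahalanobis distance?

Step 1 — centre the observation: (x - mu) = (2, -2).

Step 2 — invert Sigma. det(Sigma) = 5·10 - (-4)² = 34.
  Sigma^{-1} = (1/det) · [[d, -b], [-b, a]] = [[0.2941, 0.1176],
 [0.1176, 0.1471]].

Step 3 — form the quadratic (x - mu)^T · Sigma^{-1} · (x - mu):
  Sigma^{-1} · (x - mu) = (0.3529, -0.0588).
  (x - mu)^T · [Sigma^{-1} · (x - mu)] = (2)·(0.3529) + (-2)·(-0.0588) = 0.8235.

Step 4 — take square root: d = √(0.8235) ≈ 0.9075.

d(x, mu) = √(0.8235) ≈ 0.9075


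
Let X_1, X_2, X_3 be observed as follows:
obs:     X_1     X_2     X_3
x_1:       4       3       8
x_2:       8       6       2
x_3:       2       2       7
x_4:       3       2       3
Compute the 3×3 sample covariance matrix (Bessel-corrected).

Step 1 — column means:
  mean(X_1) = (4 + 8 + 2 + 3) / 4 = 17/4 = 4.25
  mean(X_2) = (3 + 6 + 2 + 2) / 4 = 13/4 = 3.25
  mean(X_3) = (8 + 2 + 7 + 3) / 4 = 20/4 = 5

Step 2 — sample covariance S[i,j] = (1/(n-1)) · Σ_k (x_{k,i} - mean_i) · (x_{k,j} - mean_j), with n-1 = 3.
  S[X_1,X_1] = ((-0.25)·(-0.25) + (3.75)·(3.75) + (-2.25)·(-2.25) + (-1.25)·(-1.25)) / 3 = 20.75/3 = 6.9167
  S[X_1,X_2] = ((-0.25)·(-0.25) + (3.75)·(2.75) + (-2.25)·(-1.25) + (-1.25)·(-1.25)) / 3 = 14.75/3 = 4.9167
  S[X_1,X_3] = ((-0.25)·(3) + (3.75)·(-3) + (-2.25)·(2) + (-1.25)·(-2)) / 3 = -14/3 = -4.6667
  S[X_2,X_2] = ((-0.25)·(-0.25) + (2.75)·(2.75) + (-1.25)·(-1.25) + (-1.25)·(-1.25)) / 3 = 10.75/3 = 3.5833
  S[X_2,X_3] = ((-0.25)·(3) + (2.75)·(-3) + (-1.25)·(2) + (-1.25)·(-2)) / 3 = -9/3 = -3
  S[X_3,X_3] = ((3)·(3) + (-3)·(-3) + (2)·(2) + (-2)·(-2)) / 3 = 26/3 = 8.6667

S is symmetric (S[j,i] = S[i,j]). Assembling:

S = [[6.9167, 4.9167, -4.6667],
 [4.9167, 3.5833, -3],
 [-4.6667, -3, 8.6667]]


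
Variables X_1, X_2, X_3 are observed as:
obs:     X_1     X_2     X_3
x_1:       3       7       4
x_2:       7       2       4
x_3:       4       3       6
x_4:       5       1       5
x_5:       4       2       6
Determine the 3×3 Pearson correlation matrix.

Step 1 — column means:
  mean(X_1) = (3 + 7 + 4 + 5 + 4) / 5 = 23/5 = 4.6
  mean(X_2) = (7 + 2 + 3 + 1 + 2) / 5 = 15/5 = 3
  mean(X_3) = (4 + 4 + 6 + 5 + 6) / 5 = 25/5 = 5

Step 2 — sample variances and covariances s[i,j] = (1/(n-1)) · Σ_k (x_{k,i} - mean_i) · (x_{k,j} - mean_j), with n-1 = 4:
  s[X_1,X_1] = ((-1.6)·(-1.6) + (2.4)·(2.4) + (-0.6)·(-0.6) + (0.4)·(0.4) + (-0.6)·(-0.6)) / 4 = 9.2/4 = 2.3
  s[X_1,X_2] = ((-1.6)·(4) + (2.4)·(-1) + (-0.6)·(0) + (0.4)·(-2) + (-0.6)·(-1)) / 4 = -9/4 = -2.25
  s[X_1,X_3] = ((-1.6)·(-1) + (2.4)·(-1) + (-0.6)·(1) + (0.4)·(0) + (-0.6)·(1)) / 4 = -2/4 = -0.5
  s[X_2,X_2] = ((4)·(4) + (-1)·(-1) + (0)·(0) + (-2)·(-2) + (-1)·(-1)) / 4 = 22/4 = 5.5
  s[X_2,X_3] = ((4)·(-1) + (-1)·(-1) + (0)·(1) + (-2)·(0) + (-1)·(1)) / 4 = -4/4 = -1
  s[X_3,X_3] = ((-1)·(-1) + (-1)·(-1) + (1)·(1) + (0)·(0) + (1)·(1)) / 4 = 4/4 = 1
  Sample standard deviations s_i = √(s[i,i]):
  s(X_1) = √(2.3) = 1.5166
  s(X_2) = √(5.5) = 2.3452
  s(X_3) = √(1) = 1

Step 3 — r_{ij} = s_{ij} / (s_i · s_j):
  r[X_1,X_1] = 1 (diagonal).
  r[X_1,X_2] = -2.25 / (1.5166 · 2.3452) = -2.25 / 3.5567 = -0.6326
  r[X_1,X_3] = -0.5 / (1.5166 · 1) = -0.5 / 1.5166 = -0.3297
  r[X_2,X_2] = 1 (diagonal).
  r[X_2,X_3] = -1 / (2.3452 · 1) = -1 / 2.3452 = -0.4264
  r[X_3,X_3] = 1 (diagonal).

R is symmetric with unit diagonal. Assembling:

R = [[1, -0.6326, -0.3297],
 [-0.6326, 1, -0.4264],
 [-0.3297, -0.4264, 1]]


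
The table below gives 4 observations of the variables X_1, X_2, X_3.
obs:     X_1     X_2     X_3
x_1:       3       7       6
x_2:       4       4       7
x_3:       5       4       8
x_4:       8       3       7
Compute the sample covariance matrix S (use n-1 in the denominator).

Step 1 — column means:
  mean(X_1) = (3 + 4 + 5 + 8) / 4 = 20/4 = 5
  mean(X_2) = (7 + 4 + 4 + 3) / 4 = 18/4 = 4.5
  mean(X_3) = (6 + 7 + 8 + 7) / 4 = 28/4 = 7

Step 2 — sample covariance S[i,j] = (1/(n-1)) · Σ_k (x_{k,i} - mean_i) · (x_{k,j} - mean_j), with n-1 = 3.
  S[X_1,X_1] = ((-2)·(-2) + (-1)·(-1) + (0)·(0) + (3)·(3)) / 3 = 14/3 = 4.6667
  S[X_1,X_2] = ((-2)·(2.5) + (-1)·(-0.5) + (0)·(-0.5) + (3)·(-1.5)) / 3 = -9/3 = -3
  S[X_1,X_3] = ((-2)·(-1) + (-1)·(0) + (0)·(1) + (3)·(0)) / 3 = 2/3 = 0.6667
  S[X_2,X_2] = ((2.5)·(2.5) + (-0.5)·(-0.5) + (-0.5)·(-0.5) + (-1.5)·(-1.5)) / 3 = 9/3 = 3
  S[X_2,X_3] = ((2.5)·(-1) + (-0.5)·(0) + (-0.5)·(1) + (-1.5)·(0)) / 3 = -3/3 = -1
  S[X_3,X_3] = ((-1)·(-1) + (0)·(0) + (1)·(1) + (0)·(0)) / 3 = 2/3 = 0.6667

S is symmetric (S[j,i] = S[i,j]). Assembling:

S = [[4.6667, -3, 0.6667],
 [-3, 3, -1],
 [0.6667, -1, 0.6667]]


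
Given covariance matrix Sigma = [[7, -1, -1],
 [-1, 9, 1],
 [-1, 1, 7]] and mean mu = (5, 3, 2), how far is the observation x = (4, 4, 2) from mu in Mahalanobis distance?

Step 1 — centre the observation: (x - mu) = (-1, 1, 0).

Step 2 — invert Sigma (cofactor / det for 3×3, or solve directly):
  Sigma^{-1} = [[0.1476, 0.0143, 0.019],
 [0.0143, 0.1143, -0.0143],
 [0.019, -0.0143, 0.1476]].

Step 3 — form the quadratic (x - mu)^T · Sigma^{-1} · (x - mu):
  Sigma^{-1} · (x - mu) = (-0.1333, 0.1, -0.0333).
  (x - mu)^T · [Sigma^{-1} · (x - mu)] = (-1)·(-0.1333) + (1)·(0.1) + (0)·(-0.0333) = 0.2333.

Step 4 — take square root: d = √(0.2333) ≈ 0.483.

d(x, mu) = √(0.2333) ≈ 0.483


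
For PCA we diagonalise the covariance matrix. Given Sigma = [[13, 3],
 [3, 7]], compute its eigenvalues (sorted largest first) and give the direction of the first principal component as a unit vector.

Step 1 — characteristic polynomial of 2×2 Sigma:
  det(Sigma - λI) = λ² - trace · λ + det = 0.
  trace = 13 + 7 = 20, det = 13·7 - (3)² = 82.
Step 2 — discriminant:
  Δ = trace² - 4·det = 400 - 328 = 72.
Step 3 — eigenvalues:
  λ = (trace ± √Δ)/2 = (20 ± 8.4853)/2,
  λ_1 = 14.2426,  λ_2 = 5.7574.

Step 4 — unit eigenvector for λ_1: solve (Sigma - λ_1 I)v = 0. First row:
  (13 - 14.2426)·v_x + (3)·v_y = 0, i.e. (-1.2426)·v_x + (3)·v_y = 0,
  so v ∝ (b, λ_1 - a) = (3, 1.2426) = u.
  ||u|| = √((3)² + (1.2426)²) = √(10.5442) ≈ 3.2472,
  v_1 = u/||u|| ≈ (0.9239, 0.3827) (||v_1|| = 1).

λ_1 = 14.2426,  λ_2 = 5.7574;  v_1 ≈ (0.9239, 0.3827)


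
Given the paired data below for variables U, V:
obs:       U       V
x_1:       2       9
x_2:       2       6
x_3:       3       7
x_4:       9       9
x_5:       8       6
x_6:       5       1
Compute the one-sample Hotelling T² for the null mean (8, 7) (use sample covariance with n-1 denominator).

Step 1 — sample mean vector:
  mean(U) = (2 + 2 + 3 + 9 + 8 + 5) / 6 = 29/6 = 4.8333
  mean(V) = (9 + 6 + 7 + 9 + 6 + 1) / 6 = 38/6 = 6.3333
  x̄ = (4.8333, 6.3333),  deviation x̄ - mu_0 = (4.8333, 6.3333) - (8, 7) = (-3.1667, -0.6667).

Step 2 — sample covariance matrix, S[i,j] = (1/(n-1)) · Σ_k (x_{k,i} - mean_i) · (x_{k,j} - mean_j), divisor n-1 = 5:
  S[U,U] = ((-2.8333)·(-2.8333) + (-2.8333)·(-2.8333) + (-1.8333)·(-1.8333) + (4.1667)·(4.1667) + (3.1667)·(3.1667) + (0.1667)·(0.1667)) / 5 = 46.8333/5 = 9.3667
  S[U,V] = ((-2.8333)·(2.6667) + (-2.8333)·(-0.3333) + (-1.8333)·(0.6667) + (4.1667)·(2.6667) + (3.1667)·(-0.3333) + (0.1667)·(-5.3333)) / 5 = 1.3333/5 = 0.2667
  S[V,V] = ((2.6667)·(2.6667) + (-0.3333)·(-0.3333) + (0.6667)·(0.6667) + (2.6667)·(2.6667) + (-0.3333)·(-0.3333) + (-5.3333)·(-5.3333)) / 5 = 43.3333/5 = 8.6667
  S = [[9.3667, 0.2667],
 [0.2667, 8.6667]].

Step 3 — invert S. det(S) = 9.3667·8.6667 - (0.2667)² = 81.1067.
  S^{-1} = (1/det) · [[d, -b], [-b, a]] = [[0.1069, -0.0033],
 [-0.0033, 0.1155]].

Step 4 — quadratic form (x̄ - mu_0)^T · S^{-1} · (x̄ - mu_0):
  S^{-1} · (x̄ - mu_0) = (-0.3362, -0.0666),
  (x̄ - mu_0)^T · [...] = (-3.1667)·(-0.3362) + (-0.6667)·(-0.0666) = 1.109.

Step 5 — scale by n: T² = 6 · 1.109 = 6.6538.

T² ≈ 6.6538


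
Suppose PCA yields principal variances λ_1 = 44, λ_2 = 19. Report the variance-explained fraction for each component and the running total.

Step 1 — total variance = trace(Sigma) = Σ λ_i = 44 + 19 = 63.

Step 2 — fraction explained by component i = λ_i / Σ λ:
  PC1: 44/63 = 0.6984
  PC2: 19/63 = 0.3016

Step 3 — cumulative fraction after k components = (λ_1 + ... + λ_k) / Σ λ:
  k = 1: 44/63 = 0.6984
  k = 2: (44 + 19)/63 = 63/63 = 1

Summary (fraction, with percent):

explained: PC1 0.6984 (69.84%), PC2 0.3016 (30.16%);  cumulative: 0.6984, 1


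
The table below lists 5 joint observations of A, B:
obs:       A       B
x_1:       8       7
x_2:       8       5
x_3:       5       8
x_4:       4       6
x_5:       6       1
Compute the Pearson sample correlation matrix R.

Step 1 — column means:
  mean(A) = (8 + 8 + 5 + 4 + 6) / 5 = 31/5 = 6.2
  mean(B) = (7 + 5 + 8 + 6 + 1) / 5 = 27/5 = 5.4

Step 2 — sample variances and covariances s[i,j] = (1/(n-1)) · Σ_k (x_{k,i} - mean_i) · (x_{k,j} - mean_j), with n-1 = 4:
  s[A,A] = ((1.8)·(1.8) + (1.8)·(1.8) + (-1.2)·(-1.2) + (-2.2)·(-2.2) + (-0.2)·(-0.2)) / 4 = 12.8/4 = 3.2
  s[A,B] = ((1.8)·(1.6) + (1.8)·(-0.4) + (-1.2)·(2.6) + (-2.2)·(0.6) + (-0.2)·(-4.4)) / 4 = -1.4/4 = -0.35
  s[B,B] = ((1.6)·(1.6) + (-0.4)·(-0.4) + (2.6)·(2.6) + (0.6)·(0.6) + (-4.4)·(-4.4)) / 4 = 29.2/4 = 7.3
  Sample standard deviations s_i = √(s[i,i]):
  s(A) = √(3.2) = 1.7889
  s(B) = √(7.3) = 2.7019

Step 3 — r_{ij} = s_{ij} / (s_i · s_j):
  r[A,A] = 1 (diagonal).
  r[A,B] = -0.35 / (1.7889 · 2.7019) = -0.35 / 4.8332 = -0.0724
  r[B,B] = 1 (diagonal).

R is symmetric with unit diagonal. Assembling:

R = [[1, -0.0724],
 [-0.0724, 1]]


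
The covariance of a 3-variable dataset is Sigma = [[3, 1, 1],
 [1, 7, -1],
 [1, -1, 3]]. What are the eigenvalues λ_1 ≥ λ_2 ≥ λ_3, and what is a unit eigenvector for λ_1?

Step 1 — characteristic polynomial p(λ) = det(λI - Sigma) = λ³ - tr·λ² + c_1·λ - det, where tr = trace, c_1 = sum of the principal 2×2 minors, det = det(Sigma):
  tr = 3 + 7 + 3 = 13,
  c_1 = (3·7 - (1)²) + (3·3 - (1)²) + (7·3 - (-1)²) = 20 + 8 + 20 = 48,
  det = 3·(7·3 - (-1)²) - (1)·((1)·3 - (-1)·(1)) + (1)·((1)·(-1) - 7·(1)) = 3·(20) - (1)·(4) + (1)·(-8) = 48.
  So p(λ) = λ³ - 13λ² + 48λ - 48.
Step 2 — look for an integer root (rational root theorem: any rational root is an integer divisor of 48). Testing λ = 4:
  p(4) = 64 - 208 + 192 - 48 = 0  ✓
  Dividing out (λ - 4): p(λ) = (λ - 4)(λ² - 9λ + 12).
Step 3 — remaining eigenvalues from the quadratic λ² - 9λ + 12 = 0:
  Δ = 9² - 4·12 = 81 - 48 = 33,  λ = (9 ± √33)/2 = (9 ± 5.7446)/2 ≈ 7.3723 or 1.6277.
  Sorted: λ_1 = 7.3723,  λ_2 = 4,  λ_3 = 1.6277  (check: sum = 13 = tr ✓).

Step 4 — unit eigenvector for λ_1 ≈ 7.3723: v spans the null space of (Sigma - λ_1 I), whose rows are
  r_1 = (-4.3723, 1, 1),  r_2 = (1, -0.3723, -1),  r_3 = (1, -1, -4.3723).
  v is orthogonal to every row, so take v ∝ r_1 × r_2 = ((1)·(-1) - (1)·(-0.3723), (1)·(1) - (-4.3723)·(-1), (-4.3723)·(-0.3723) - (1)·(1)) ≈ (-0.6277, -3.3723, 0.6277).
  Rescale (multiply by -1 so the first nonzero entry is positive): u = (0.6277, 3.3723, -0.6277).
  ||u|| = √((0.6277)² + (3.3723)² + (-0.6277)²) = √(12.1603) ≈ 3.4872,  v_1 = u/||u|| ≈ (0.18, 0.9671, -0.18) (||v_1|| = 1).

λ_1 = 7.3723,  λ_2 = 4,  λ_3 = 1.6277;  v_1 ≈ (0.18, 0.9671, -0.18)


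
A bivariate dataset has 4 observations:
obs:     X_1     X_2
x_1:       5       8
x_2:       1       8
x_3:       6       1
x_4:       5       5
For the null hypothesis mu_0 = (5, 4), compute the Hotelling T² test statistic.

Step 1 — sample mean vector:
  mean(X_1) = (5 + 1 + 6 + 5) / 4 = 17/4 = 4.25
  mean(X_2) = (8 + 8 + 1 + 5) / 4 = 22/4 = 5.5
  x̄ = (4.25, 5.5),  deviation x̄ - mu_0 = (4.25, 5.5) - (5, 4) = (-0.75, 1.5).

Step 2 — sample covariance matrix, S[i,j] = (1/(n-1)) · Σ_k (x_{k,i} - mean_i) · (x_{k,j} - mean_j), divisor n-1 = 3:
  S[X_1,X_1] = ((0.75)·(0.75) + (-3.25)·(-3.25) + (1.75)·(1.75) + (0.75)·(0.75)) / 3 = 14.75/3 = 4.9167
  S[X_1,X_2] = ((0.75)·(2.5) + (-3.25)·(2.5) + (1.75)·(-4.5) + (0.75)·(-0.5)) / 3 = -14.5/3 = -4.8333
  S[X_2,X_2] = ((2.5)·(2.5) + (2.5)·(2.5) + (-4.5)·(-4.5) + (-0.5)·(-0.5)) / 3 = 33/3 = 11
  S = [[4.9167, -4.8333],
 [-4.8333, 11]].

Step 3 — invert S. det(S) = 4.9167·11 - (-4.8333)² = 30.7222.
  S^{-1} = (1/det) · [[d, -b], [-b, a]] = [[0.358, 0.1573],
 [0.1573, 0.16]].

Step 4 — quadratic form (x̄ - mu_0)^T · S^{-1} · (x̄ - mu_0):
  S^{-1} · (x̄ - mu_0) = (-0.0325, 0.1221),
  (x̄ - mu_0)^T · [...] = (-0.75)·(-0.0325) + (1.5)·(0.1221) = 0.2075.

Step 5 — scale by n: T² = 4 · 0.2075 = 0.83.

T² ≈ 0.83


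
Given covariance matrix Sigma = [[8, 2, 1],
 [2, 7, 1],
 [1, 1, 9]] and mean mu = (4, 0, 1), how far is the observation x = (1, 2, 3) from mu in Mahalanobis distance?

Step 1 — centre the observation: (x - mu) = (-3, 2, 2).

Step 2 — invert Sigma (cofactor / det for 3×3, or solve directly):
  Sigma^{-1} = [[0.1357, -0.0372, -0.0109],
 [-0.0372, 0.1554, -0.0131],
 [-0.0109, -0.0131, 0.1138]].

Step 3 — form the quadratic (x - mu)^T · Sigma^{-1} · (x - mu):
  Sigma^{-1} · (x - mu) = (-0.5033, 0.3961, 0.2341).
  (x - mu)^T · [Sigma^{-1} · (x - mu)] = (-3)·(-0.5033) + (2)·(0.3961) + (2)·(0.2341) = 2.7702.

Step 4 — take square root: d = √(2.7702) ≈ 1.6644.

d(x, mu) = √(2.7702) ≈ 1.6644


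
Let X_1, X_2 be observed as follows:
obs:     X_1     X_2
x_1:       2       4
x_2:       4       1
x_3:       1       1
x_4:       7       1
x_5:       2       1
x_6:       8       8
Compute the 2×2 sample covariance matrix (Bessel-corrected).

Step 1 — column means:
  mean(X_1) = (2 + 4 + 1 + 7 + 2 + 8) / 6 = 24/6 = 4
  mean(X_2) = (4 + 1 + 1 + 1 + 1 + 8) / 6 = 16/6 = 2.6667

Step 2 — sample covariance S[i,j] = (1/(n-1)) · Σ_k (x_{k,i} - mean_i) · (x_{k,j} - mean_j), with n-1 = 5.
  S[X_1,X_1] = ((-2)·(-2) + (0)·(0) + (-3)·(-3) + (3)·(3) + (-2)·(-2) + (4)·(4)) / 5 = 42/5 = 8.4
  S[X_1,X_2] = ((-2)·(1.3333) + (0)·(-1.6667) + (-3)·(-1.6667) + (3)·(-1.6667) + (-2)·(-1.6667) + (4)·(5.3333)) / 5 = 22/5 = 4.4
  S[X_2,X_2] = ((1.3333)·(1.3333) + (-1.6667)·(-1.6667) + (-1.6667)·(-1.6667) + (-1.6667)·(-1.6667) + (-1.6667)·(-1.6667) + (5.3333)·(5.3333)) / 5 = 41.3333/5 = 8.2667

S is symmetric (S[j,i] = S[i,j]). Assembling:

S = [[8.4, 4.4],
 [4.4, 8.2667]]


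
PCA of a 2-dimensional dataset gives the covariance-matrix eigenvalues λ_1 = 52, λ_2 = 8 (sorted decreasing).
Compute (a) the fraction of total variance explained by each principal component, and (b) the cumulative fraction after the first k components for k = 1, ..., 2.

Step 1 — total variance = trace(Sigma) = Σ λ_i = 52 + 8 = 60.

Step 2 — fraction explained by component i = λ_i / Σ λ:
  PC1: 52/60 = 0.8667
  PC2: 8/60 = 0.1333

Step 3 — cumulative fraction after k components = (λ_1 + ... + λ_k) / Σ λ:
  k = 1: 52/60 = 0.8667
  k = 2: (52 + 8)/60 = 60/60 = 1

Summary (fraction, with percent):

explained: PC1 0.8667 (86.67%), PC2 0.1333 (13.33%);  cumulative: 0.8667, 1


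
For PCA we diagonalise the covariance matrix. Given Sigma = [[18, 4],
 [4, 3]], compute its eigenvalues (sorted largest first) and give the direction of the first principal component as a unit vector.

Step 1 — characteristic polynomial of 2×2 Sigma:
  det(Sigma - λI) = λ² - trace · λ + det = 0.
  trace = 18 + 3 = 21, det = 18·3 - (4)² = 38.
Step 2 — discriminant:
  Δ = trace² - 4·det = 441 - 152 = 289.
Step 3 — eigenvalues:
  λ = (trace ± √Δ)/2 = (21 ± 17)/2,
  λ_1 = 19,  λ_2 = 2.

Step 4 — unit eigenvector for λ_1: solve (Sigma - λ_1 I)v = 0. First row:
  (18 - 19)·v_x + (4)·v_y = 0, i.e. (-1)·v_x + (4)·v_y = 0,
  so v ∝ (b, λ_1 - a) = (4, 1) = u.
  ||u|| = √((4)² + (1)²) = √(17) ≈ 4.1231,
  v_1 = u/||u|| ≈ (0.9701, 0.2425) (||v_1|| = 1).

λ_1 = 19,  λ_2 = 2;  v_1 ≈ (0.9701, 0.2425)


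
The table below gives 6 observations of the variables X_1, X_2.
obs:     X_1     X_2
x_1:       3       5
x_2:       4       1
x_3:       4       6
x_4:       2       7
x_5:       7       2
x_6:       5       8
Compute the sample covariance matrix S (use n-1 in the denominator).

Step 1 — column means:
  mean(X_1) = (3 + 4 + 4 + 2 + 7 + 5) / 6 = 25/6 = 4.1667
  mean(X_2) = (5 + 1 + 6 + 7 + 2 + 8) / 6 = 29/6 = 4.8333

Step 2 — sample covariance S[i,j] = (1/(n-1)) · Σ_k (x_{k,i} - mean_i) · (x_{k,j} - mean_j), with n-1 = 5.
  S[X_1,X_1] = ((-1.1667)·(-1.1667) + (-0.1667)·(-0.1667) + (-0.1667)·(-0.1667) + (-2.1667)·(-2.1667) + (2.8333)·(2.8333) + (0.8333)·(0.8333)) / 5 = 14.8333/5 = 2.9667
  S[X_1,X_2] = ((-1.1667)·(0.1667) + (-0.1667)·(-3.8333) + (-0.1667)·(1.1667) + (-2.1667)·(2.1667) + (2.8333)·(-2.8333) + (0.8333)·(3.1667)) / 5 = -9.8333/5 = -1.9667
  S[X_2,X_2] = ((0.1667)·(0.1667) + (-3.8333)·(-3.8333) + (1.1667)·(1.1667) + (2.1667)·(2.1667) + (-2.8333)·(-2.8333) + (3.1667)·(3.1667)) / 5 = 38.8333/5 = 7.7667

S is symmetric (S[j,i] = S[i,j]). Assembling:

S = [[2.9667, -1.9667],
 [-1.9667, 7.7667]]


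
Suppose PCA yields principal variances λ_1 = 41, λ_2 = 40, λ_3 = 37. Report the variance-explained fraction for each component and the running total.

Step 1 — total variance = trace(Sigma) = Σ λ_i = 41 + 40 + 37 = 118.

Step 2 — fraction explained by component i = λ_i / Σ λ:
  PC1: 41/118 = 0.3475
  PC2: 40/118 = 0.339
  PC3: 37/118 = 0.3136

Step 3 — cumulative fraction after k components = (λ_1 + ... + λ_k) / Σ λ:
  k = 1: 41/118 = 0.3475
  k = 2: (41 + 40)/118 = 81/118 = 0.6864
  k = 3: (41 + 40 + 37)/118 = 118/118 = 1

Summary (fraction, with percent):

explained: PC1 0.3475 (34.75%), PC2 0.339 (33.9%), PC3 0.3136 (31.36%);  cumulative: 0.3475, 0.6864, 1


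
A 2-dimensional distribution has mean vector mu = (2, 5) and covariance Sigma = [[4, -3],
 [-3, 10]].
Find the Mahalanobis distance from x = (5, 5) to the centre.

Step 1 — centre the observation: (x - mu) = (3, 0).

Step 2 — invert Sigma. det(Sigma) = 4·10 - (-3)² = 31.
  Sigma^{-1} = (1/det) · [[d, -b], [-b, a]] = [[0.3226, 0.0968],
 [0.0968, 0.129]].

Step 3 — form the quadratic (x - mu)^T · Sigma^{-1} · (x - mu):
  Sigma^{-1} · (x - mu) = (0.9677, 0.2903).
  (x - mu)^T · [Sigma^{-1} · (x - mu)] = (3)·(0.9677) + (0)·(0.2903) = 2.9032.

Step 4 — take square root: d = √(2.9032) ≈ 1.7039.

d(x, mu) = √(2.9032) ≈ 1.7039


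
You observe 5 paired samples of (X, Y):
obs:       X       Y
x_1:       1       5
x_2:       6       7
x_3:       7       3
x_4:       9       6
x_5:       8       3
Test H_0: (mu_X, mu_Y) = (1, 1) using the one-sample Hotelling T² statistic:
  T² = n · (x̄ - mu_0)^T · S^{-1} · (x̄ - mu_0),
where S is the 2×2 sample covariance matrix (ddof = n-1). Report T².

Step 1 — sample mean vector:
  mean(X) = (1 + 6 + 7 + 9 + 8) / 5 = 31/5 = 6.2
  mean(Y) = (5 + 7 + 3 + 6 + 3) / 5 = 24/5 = 4.8
  x̄ = (6.2, 4.8),  deviation x̄ - mu_0 = (6.2, 4.8) - (1, 1) = (5.2, 3.8).

Step 2 — sample covariance matrix, S[i,j] = (1/(n-1)) · Σ_k (x_{k,i} - mean_i) · (x_{k,j} - mean_j), divisor n-1 = 4:
  S[X,X] = ((-5.2)·(-5.2) + (-0.2)·(-0.2) + (0.8)·(0.8) + (2.8)·(2.8) + (1.8)·(1.8)) / 4 = 38.8/4 = 9.7
  S[X,Y] = ((-5.2)·(0.2) + (-0.2)·(2.2) + (0.8)·(-1.8) + (2.8)·(1.2) + (1.8)·(-1.8)) / 4 = -2.8/4 = -0.7
  S[Y,Y] = ((0.2)·(0.2) + (2.2)·(2.2) + (-1.8)·(-1.8) + (1.2)·(1.2) + (-1.8)·(-1.8)) / 4 = 12.8/4 = 3.2
  S = [[9.7, -0.7],
 [-0.7, 3.2]].

Step 3 — invert S. det(S) = 9.7·3.2 - (-0.7)² = 30.55.
  S^{-1} = (1/det) · [[d, -b], [-b, a]] = [[0.1047, 0.0229],
 [0.0229, 0.3175]].

Step 4 — quadratic form (x̄ - mu_0)^T · S^{-1} · (x̄ - mu_0):
  S^{-1} · (x̄ - mu_0) = (0.6318, 1.3257),
  (x̄ - mu_0)^T · [...] = (5.2)·(0.6318) + (3.8)·(1.3257) = 8.3227.

Step 5 — scale by n: T² = 5 · 8.3227 = 41.6137.

T² ≈ 41.6137


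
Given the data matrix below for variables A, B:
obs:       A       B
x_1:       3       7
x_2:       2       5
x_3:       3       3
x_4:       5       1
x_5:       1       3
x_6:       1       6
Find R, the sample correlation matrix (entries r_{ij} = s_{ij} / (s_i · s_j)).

Step 1 — column means:
  mean(A) = (3 + 2 + 3 + 5 + 1 + 1) / 6 = 15/6 = 2.5
  mean(B) = (7 + 5 + 3 + 1 + 3 + 6) / 6 = 25/6 = 4.1667

Step 2 — sample variances and covariances s[i,j] = (1/(n-1)) · Σ_k (x_{k,i} - mean_i) · (x_{k,j} - mean_j), with n-1 = 5:
  s[A,A] = ((0.5)·(0.5) + (-0.5)·(-0.5) + (0.5)·(0.5) + (2.5)·(2.5) + (-1.5)·(-1.5) + (-1.5)·(-1.5)) / 5 = 11.5/5 = 2.3
  s[A,B] = ((0.5)·(2.8333) + (-0.5)·(0.8333) + (0.5)·(-1.1667) + (2.5)·(-3.1667) + (-1.5)·(-1.1667) + (-1.5)·(1.8333)) / 5 = -8.5/5 = -1.7
  s[B,B] = ((2.8333)·(2.8333) + (0.8333)·(0.8333) + (-1.1667)·(-1.1667) + (-3.1667)·(-3.1667) + (-1.1667)·(-1.1667) + (1.8333)·(1.8333)) / 5 = 24.8333/5 = 4.9667
  Sample standard deviations s_i = √(s[i,i]):
  s(A) = √(2.3) = 1.5166
  s(B) = √(4.9667) = 2.2286

Step 3 — r_{ij} = s_{ij} / (s_i · s_j):
  r[A,A] = 1 (diagonal).
  r[A,B] = -1.7 / (1.5166 · 2.2286) = -1.7 / 3.3798 = -0.503
  r[B,B] = 1 (diagonal).

R is symmetric with unit diagonal. Assembling:

R = [[1, -0.503],
 [-0.503, 1]]


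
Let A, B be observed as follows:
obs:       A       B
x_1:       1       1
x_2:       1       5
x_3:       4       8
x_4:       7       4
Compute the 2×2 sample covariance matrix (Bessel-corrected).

Step 1 — column means:
  mean(A) = (1 + 1 + 4 + 7) / 4 = 13/4 = 3.25
  mean(B) = (1 + 5 + 8 + 4) / 4 = 18/4 = 4.5

Step 2 — sample covariance S[i,j] = (1/(n-1)) · Σ_k (x_{k,i} - mean_i) · (x_{k,j} - mean_j), with n-1 = 3.
  S[A,A] = ((-2.25)·(-2.25) + (-2.25)·(-2.25) + (0.75)·(0.75) + (3.75)·(3.75)) / 3 = 24.75/3 = 8.25
  S[A,B] = ((-2.25)·(-3.5) + (-2.25)·(0.5) + (0.75)·(3.5) + (3.75)·(-0.5)) / 3 = 7.5/3 = 2.5
  S[B,B] = ((-3.5)·(-3.5) + (0.5)·(0.5) + (3.5)·(3.5) + (-0.5)·(-0.5)) / 3 = 25/3 = 8.3333

S is symmetric (S[j,i] = S[i,j]). Assembling:

S = [[8.25, 2.5],
 [2.5, 8.3333]]


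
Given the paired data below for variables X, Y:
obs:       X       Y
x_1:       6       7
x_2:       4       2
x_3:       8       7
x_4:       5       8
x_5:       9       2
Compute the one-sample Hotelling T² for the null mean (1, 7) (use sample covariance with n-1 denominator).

Step 1 — sample mean vector:
  mean(X) = (6 + 4 + 8 + 5 + 9) / 5 = 32/5 = 6.4
  mean(Y) = (7 + 2 + 7 + 8 + 2) / 5 = 26/5 = 5.2
  x̄ = (6.4, 5.2),  deviation x̄ - mu_0 = (6.4, 5.2) - (1, 7) = (5.4, -1.8).

Step 2 — sample covariance matrix, S[i,j] = (1/(n-1)) · Σ_k (x_{k,i} - mean_i) · (x_{k,j} - mean_j), divisor n-1 = 4:
  S[X,X] = ((-0.4)·(-0.4) + (-2.4)·(-2.4) + (1.6)·(1.6) + (-1.4)·(-1.4) + (2.6)·(2.6)) / 4 = 17.2/4 = 4.3
  S[X,Y] = ((-0.4)·(1.8) + (-2.4)·(-3.2) + (1.6)·(1.8) + (-1.4)·(2.8) + (2.6)·(-3.2)) / 4 = -2.4/4 = -0.6
  S[Y,Y] = ((1.8)·(1.8) + (-3.2)·(-3.2) + (1.8)·(1.8) + (2.8)·(2.8) + (-3.2)·(-3.2)) / 4 = 34.8/4 = 8.7
  S = [[4.3, -0.6],
 [-0.6, 8.7]].

Step 3 — invert S. det(S) = 4.3·8.7 - (-0.6)² = 37.05.
  S^{-1} = (1/det) · [[d, -b], [-b, a]] = [[0.2348, 0.0162],
 [0.0162, 0.1161]].

Step 4 — quadratic form (x̄ - mu_0)^T · S^{-1} · (x̄ - mu_0):
  S^{-1} · (x̄ - mu_0) = (1.2389, -0.1215),
  (x̄ - mu_0)^T · [...] = (5.4)·(1.2389) + (-1.8)·(-0.1215) = 6.9085.

Step 5 — scale by n: T² = 5 · 6.9085 = 34.5425.

T² ≈ 34.5425
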